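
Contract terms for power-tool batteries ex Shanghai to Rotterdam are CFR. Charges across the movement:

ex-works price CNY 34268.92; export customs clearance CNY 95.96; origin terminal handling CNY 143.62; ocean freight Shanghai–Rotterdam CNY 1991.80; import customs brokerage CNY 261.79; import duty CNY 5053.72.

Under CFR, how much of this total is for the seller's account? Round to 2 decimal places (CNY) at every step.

CFR: the seller pays costs through ocean freight to the destination port, but not insurance.
Seller's account: goods 34268.92 + export clearance 95.96 + origin terminal 143.62 + freight 1991.80 = 36500.30
Buyer's account: brokerage 261.79 + duty 5053.72 = 5315.51

Seller's account: CNY 36500.30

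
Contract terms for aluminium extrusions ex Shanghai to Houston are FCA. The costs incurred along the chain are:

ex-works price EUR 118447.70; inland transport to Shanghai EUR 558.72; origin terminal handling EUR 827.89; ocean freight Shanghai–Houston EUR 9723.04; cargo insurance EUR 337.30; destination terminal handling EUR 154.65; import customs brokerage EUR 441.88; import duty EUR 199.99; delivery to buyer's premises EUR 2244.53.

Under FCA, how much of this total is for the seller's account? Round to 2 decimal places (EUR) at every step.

Seller's account: EUR 119006.42

FCA: the seller delivers export-cleared goods to the carrier; the buyer bears costs from that point.
Seller's account: goods 118447.70 + inland to port 558.72 = 119006.42
Buyer's account: origin terminal 827.89 + freight 9723.04 + insurance 337.30 + destination terminal 154.65 + brokerage 441.88 + duty 199.99 + delivery 2244.53 = 13929.28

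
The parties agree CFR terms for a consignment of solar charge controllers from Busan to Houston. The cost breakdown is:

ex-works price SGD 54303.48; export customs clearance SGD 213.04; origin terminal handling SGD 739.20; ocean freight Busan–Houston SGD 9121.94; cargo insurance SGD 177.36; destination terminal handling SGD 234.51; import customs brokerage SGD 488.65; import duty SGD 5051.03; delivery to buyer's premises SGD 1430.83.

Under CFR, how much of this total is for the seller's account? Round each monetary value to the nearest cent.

Seller's account: SGD 64377.66

CFR: the seller pays costs through ocean freight to the destination port, but not insurance.
Seller's account: goods 54303.48 + export clearance 213.04 + origin terminal 739.20 + freight 9121.94 = 64377.66
Buyer's account: insurance 177.36 + destination terminal 234.51 + brokerage 488.65 + duty 5051.03 + delivery 1430.83 = 7382.38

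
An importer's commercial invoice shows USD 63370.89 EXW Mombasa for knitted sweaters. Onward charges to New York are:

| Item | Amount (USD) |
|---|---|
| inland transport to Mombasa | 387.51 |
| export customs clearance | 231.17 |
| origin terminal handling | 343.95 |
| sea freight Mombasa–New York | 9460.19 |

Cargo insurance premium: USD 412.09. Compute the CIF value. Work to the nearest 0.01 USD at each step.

CIF value: USD 74205.80

CIF = EXW price + pre-shipment costs + freight + insurance
CIF = 63370.89 + 387.51 + 231.17 + 343.95 + 9460.19 + 412.09 = 74205.80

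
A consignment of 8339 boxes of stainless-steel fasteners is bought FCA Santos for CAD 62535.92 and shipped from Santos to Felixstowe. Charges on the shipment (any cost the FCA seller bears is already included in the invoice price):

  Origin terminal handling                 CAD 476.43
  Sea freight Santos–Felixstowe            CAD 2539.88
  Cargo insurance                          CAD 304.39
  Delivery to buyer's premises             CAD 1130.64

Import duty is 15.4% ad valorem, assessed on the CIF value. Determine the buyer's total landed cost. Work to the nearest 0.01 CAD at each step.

FCA: the seller delivers export-cleared goods to the carrier; the buyer bears costs from that point.
CIF value = FCA price + origin terminal + freight + insurance = 62535.92 + 476.43 + 2539.88 + 304.39 = 65856.62
Import duty = 65856.62 × 15.4% = 10141.92
Buyer bears: origin terminal 476.43 + freight 2539.88 + insurance 304.39 + delivery 1130.64 + duty 10141.92 = 14593.26
Landed cost = invoice 62535.92 + 14593.26 = 77129.18

Total landed cost: CAD 77129.18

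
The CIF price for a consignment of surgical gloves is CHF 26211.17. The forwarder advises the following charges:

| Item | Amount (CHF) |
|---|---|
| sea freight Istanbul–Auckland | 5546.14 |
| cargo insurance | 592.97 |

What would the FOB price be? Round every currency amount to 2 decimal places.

FOB price: CHF 20072.06

From CIF to FOB, the seller no longer bears: freight, insurance.
FOB price = 26211.17 − 5546.14 − 592.97 = 20072.06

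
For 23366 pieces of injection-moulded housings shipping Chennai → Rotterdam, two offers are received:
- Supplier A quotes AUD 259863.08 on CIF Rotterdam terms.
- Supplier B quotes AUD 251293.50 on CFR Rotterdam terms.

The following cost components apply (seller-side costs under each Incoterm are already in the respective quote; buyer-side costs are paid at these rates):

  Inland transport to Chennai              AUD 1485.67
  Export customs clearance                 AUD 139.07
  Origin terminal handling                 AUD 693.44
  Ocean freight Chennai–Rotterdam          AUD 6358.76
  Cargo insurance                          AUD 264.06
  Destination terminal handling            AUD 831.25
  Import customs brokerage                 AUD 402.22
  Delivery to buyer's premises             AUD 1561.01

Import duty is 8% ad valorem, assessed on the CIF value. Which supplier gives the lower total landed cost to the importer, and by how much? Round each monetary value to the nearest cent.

Supplier A (CIF):
The CIF price already equals the CIF value: 259863.08
Import duty = 259863.08 × 8% = 20789.05
Buyer bears (A): 831.25 + 402.22 + 1561.01 = 2794.48
Landed cost (A) = invoice 259863.08 + 2794.48 + duty 20789.05 = 283446.61
Supplier B (CFR):
CIF value = CFR price + insurance = 251293.50 + 264.06 = 251557.56
Import duty = 251557.56 × 8% = 20124.60
Buyer bears (B): 264.06 + 831.25 + 402.22 + 1561.01 = 3058.54
Landed cost (B) = invoice 251293.50 + 3058.54 + duty 20124.60 = 274476.64
Difference = |283446.61 − 274476.64| = 8969.97

Supplier B is cheaper by AUD 8969.97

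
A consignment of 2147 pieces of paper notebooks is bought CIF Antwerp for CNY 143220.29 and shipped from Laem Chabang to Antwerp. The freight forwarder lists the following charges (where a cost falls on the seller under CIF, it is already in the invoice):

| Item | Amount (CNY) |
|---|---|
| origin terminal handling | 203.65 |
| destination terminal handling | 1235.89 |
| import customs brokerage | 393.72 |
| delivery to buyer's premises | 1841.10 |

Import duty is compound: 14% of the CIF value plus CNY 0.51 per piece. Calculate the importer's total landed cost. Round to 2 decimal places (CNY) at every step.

Total landed cost: CNY 167836.81

CIF: the seller pays costs through ocean freight and marine insurance to the destination port.
Already in the invoice (seller's account under CIF): origin terminal — exclude.
The CIF price already equals the CIF value: 143220.29
Ad valorem component: 143220.29 × 14% = 20050.84
Specific component: 2147 × 0.51 = 1094.97
Import duty = 20050.84 + 1094.97 = 21145.81
Buyer bears: destination terminal 1235.89 + brokerage 393.72 + delivery 1841.10 + duty 21145.81 = 24616.52
Landed cost = invoice 143220.29 + 24616.52 = 167836.81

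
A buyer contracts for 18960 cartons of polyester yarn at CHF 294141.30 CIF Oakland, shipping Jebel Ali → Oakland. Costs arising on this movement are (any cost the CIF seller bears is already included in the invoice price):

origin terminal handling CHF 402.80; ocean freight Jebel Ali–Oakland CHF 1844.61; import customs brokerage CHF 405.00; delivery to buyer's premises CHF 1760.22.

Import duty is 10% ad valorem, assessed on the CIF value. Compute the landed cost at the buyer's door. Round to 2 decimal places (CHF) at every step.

CIF: the seller pays costs through ocean freight and marine insurance to the destination port.
Already in the invoice (seller's account under CIF): origin terminal, freight — exclude.
The CIF price already equals the CIF value: 294141.30
Import duty = 294141.30 × 10% = 29414.13
Buyer bears: brokerage 405.00 + delivery 1760.22 + duty 29414.13 = 31579.35
Landed cost = invoice 294141.30 + 31579.35 = 325720.65

Total landed cost: CHF 325720.65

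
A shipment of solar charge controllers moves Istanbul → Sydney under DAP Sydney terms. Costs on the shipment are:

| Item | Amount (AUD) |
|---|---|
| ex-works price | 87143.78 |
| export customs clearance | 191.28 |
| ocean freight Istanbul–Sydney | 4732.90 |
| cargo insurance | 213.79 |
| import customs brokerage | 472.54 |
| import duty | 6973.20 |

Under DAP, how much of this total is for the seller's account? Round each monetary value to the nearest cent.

Seller's account: AUD 92281.75

DAP: the seller bears all costs to the named destination except import duty and clearance.
Seller's account: goods 87143.78 + export clearance 191.28 + freight 4732.90 + insurance 213.79 = 92281.75
Buyer's account: brokerage 472.54 + duty 6973.20 = 7445.74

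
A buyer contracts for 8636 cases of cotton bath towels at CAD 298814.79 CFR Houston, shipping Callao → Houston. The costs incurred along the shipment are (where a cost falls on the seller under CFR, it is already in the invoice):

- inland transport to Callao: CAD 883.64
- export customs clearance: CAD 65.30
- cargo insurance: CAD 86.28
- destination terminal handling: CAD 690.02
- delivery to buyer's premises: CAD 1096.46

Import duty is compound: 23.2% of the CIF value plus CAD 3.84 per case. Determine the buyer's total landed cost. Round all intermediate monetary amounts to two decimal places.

Total landed cost: CAD 403194.84

CFR: the seller pays costs through ocean freight to the destination port, but not insurance.
Already in the invoice (seller's account under CFR): inland to port, export clearance — exclude.
CIF value = CFR price + insurance = 298814.79 + 86.28 = 298901.07
Ad valorem component: 298901.07 × 23.2% = 69345.05
Specific component: 8636 × 3.84 = 33162.24
Import duty = 69345.05 + 33162.24 = 102507.29
Buyer bears: insurance 86.28 + destination terminal 690.02 + delivery 1096.46 + duty 102507.29 = 104380.05
Landed cost = invoice 298814.79 + 104380.05 = 403194.84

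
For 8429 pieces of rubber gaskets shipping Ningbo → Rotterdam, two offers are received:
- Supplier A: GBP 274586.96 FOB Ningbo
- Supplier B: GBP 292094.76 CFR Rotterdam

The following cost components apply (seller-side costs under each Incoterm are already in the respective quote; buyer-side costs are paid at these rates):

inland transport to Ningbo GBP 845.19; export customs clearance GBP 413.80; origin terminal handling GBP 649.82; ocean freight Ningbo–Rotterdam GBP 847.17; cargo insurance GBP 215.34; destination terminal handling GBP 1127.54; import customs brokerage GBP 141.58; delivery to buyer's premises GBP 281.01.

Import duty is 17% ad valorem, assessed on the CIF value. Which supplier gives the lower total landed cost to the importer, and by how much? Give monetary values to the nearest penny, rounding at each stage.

Supplier A is cheaper by GBP 19492.94

Supplier A (FOB):
CIF value = FOB price + freight + insurance = 274586.96 + 847.17 + 215.34 = 275649.47
Import duty = 275649.47 × 17% = 46860.41
Buyer bears (A): 847.17 + 215.34 + 1127.54 + 141.58 + 281.01 = 2612.64
Landed cost (A) = invoice 274586.96 + 2612.64 + duty 46860.41 = 324060.01
Supplier B (CFR):
CIF value = CFR price + insurance = 292094.76 + 215.34 = 292310.10
Import duty = 292310.10 × 17% = 49692.72
Buyer bears (B): 215.34 + 1127.54 + 141.58 + 281.01 = 1765.47
Landed cost (B) = invoice 292094.76 + 1765.47 + duty 49692.72 = 343552.95
Difference = |324060.01 − 343552.95| = 19492.94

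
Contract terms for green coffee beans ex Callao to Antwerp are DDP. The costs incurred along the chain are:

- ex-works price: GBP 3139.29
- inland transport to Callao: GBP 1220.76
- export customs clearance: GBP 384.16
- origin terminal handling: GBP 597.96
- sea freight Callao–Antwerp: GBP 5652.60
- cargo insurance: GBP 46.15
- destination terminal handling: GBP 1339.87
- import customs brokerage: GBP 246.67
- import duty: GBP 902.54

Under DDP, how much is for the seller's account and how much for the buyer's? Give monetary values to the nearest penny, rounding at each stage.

DDP: the seller bears all costs including import duty.
Seller's account: goods 3139.29 + inland to port 1220.76 + export clearance 384.16 + origin terminal 597.96 + freight 5652.60 + insurance 46.15 + destination terminal 1339.87 + brokerage 246.67 + duty 902.54 = 13530.00
Buyer's account: 0.00

Seller: GBP 13530.00; buyer: GBP 0.00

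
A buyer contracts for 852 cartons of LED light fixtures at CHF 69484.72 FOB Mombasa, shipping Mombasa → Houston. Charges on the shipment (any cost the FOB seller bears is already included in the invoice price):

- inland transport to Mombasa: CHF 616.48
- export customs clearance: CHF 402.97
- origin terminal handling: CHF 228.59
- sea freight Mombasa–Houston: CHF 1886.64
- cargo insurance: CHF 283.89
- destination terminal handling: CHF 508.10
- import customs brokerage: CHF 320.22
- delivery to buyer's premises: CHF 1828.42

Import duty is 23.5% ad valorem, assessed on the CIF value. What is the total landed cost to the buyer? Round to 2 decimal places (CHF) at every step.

FOB: the seller bears costs until goods are on board at the origin port; the buyer bears freight, insurance and all costs thereafter.
Already in the invoice (seller's account under FOB): inland to port, export clearance, origin terminal — exclude.
CIF value = FOB price + freight + insurance = 69484.72 + 1886.64 + 283.89 = 71655.25
Import duty = 71655.25 × 23.5% = 16838.98
Buyer bears: freight 1886.64 + insurance 283.89 + destination terminal 508.10 + brokerage 320.22 + delivery 1828.42 + duty 16838.98 = 21666.25
Landed cost = invoice 69484.72 + 21666.25 = 91150.97

Total landed cost: CHF 91150.97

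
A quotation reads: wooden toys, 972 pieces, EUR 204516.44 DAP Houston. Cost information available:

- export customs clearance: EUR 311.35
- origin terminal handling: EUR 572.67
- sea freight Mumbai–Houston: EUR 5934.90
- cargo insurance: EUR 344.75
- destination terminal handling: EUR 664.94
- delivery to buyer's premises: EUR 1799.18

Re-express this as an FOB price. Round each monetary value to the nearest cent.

FOB price: EUR 195772.67

Not relevant to the conversion: export clearance, origin terminal — on the seller under both DAP and FOB; already in the DAP price and stays in the FOB price.
From DAP to FOB, the seller no longer bears: freight, insurance, destination terminal, delivery.
FOB price = 204516.44 − 5934.90 − 344.75 − 664.94 − 1799.18 = 195772.67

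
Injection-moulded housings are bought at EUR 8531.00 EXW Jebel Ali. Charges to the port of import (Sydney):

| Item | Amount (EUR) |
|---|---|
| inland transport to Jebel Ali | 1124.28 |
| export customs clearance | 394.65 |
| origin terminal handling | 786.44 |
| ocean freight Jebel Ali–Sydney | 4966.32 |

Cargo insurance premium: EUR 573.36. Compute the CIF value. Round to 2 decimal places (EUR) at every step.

CIF value: EUR 16376.05

CIF = EXW price + pre-shipment costs + freight + insurance
CIF = 8531.00 + 1124.28 + 394.65 + 786.44 + 4966.32 + 573.36 = 16376.05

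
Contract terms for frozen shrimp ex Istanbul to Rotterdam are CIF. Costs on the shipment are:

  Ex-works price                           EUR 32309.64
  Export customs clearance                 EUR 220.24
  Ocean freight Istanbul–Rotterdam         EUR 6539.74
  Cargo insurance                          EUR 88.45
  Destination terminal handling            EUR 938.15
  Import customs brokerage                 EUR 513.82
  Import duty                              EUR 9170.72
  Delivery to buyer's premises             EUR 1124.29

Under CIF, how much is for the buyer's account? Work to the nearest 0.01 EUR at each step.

Buyer's account: EUR 11746.98

CIF: the seller pays costs through ocean freight and marine insurance to the destination port.
Seller's account: goods 32309.64 + export clearance 220.24 + freight 6539.74 + insurance 88.45 = 39158.07
Buyer's account: destination terminal 938.15 + brokerage 513.82 + duty 9170.72 + delivery 1124.29 = 11746.98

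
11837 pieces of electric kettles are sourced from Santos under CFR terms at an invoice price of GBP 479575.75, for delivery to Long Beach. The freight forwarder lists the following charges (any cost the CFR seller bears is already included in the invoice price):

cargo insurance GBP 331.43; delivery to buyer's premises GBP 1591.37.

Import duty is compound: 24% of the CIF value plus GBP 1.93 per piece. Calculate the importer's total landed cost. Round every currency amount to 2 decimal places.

Total landed cost: GBP 619521.68

CFR: the seller pays costs through ocean freight to the destination port, but not insurance.
CIF value = CFR price + insurance = 479575.75 + 331.43 = 479907.18
Ad valorem component: 479907.18 × 24% = 115177.72
Specific component: 11837 × 1.93 = 22845.41
Import duty = 115177.72 + 22845.41 = 138023.13
Buyer bears: insurance 331.43 + delivery 1591.37 + duty 138023.13 = 139945.93
Landed cost = invoice 479575.75 + 139945.93 = 619521.68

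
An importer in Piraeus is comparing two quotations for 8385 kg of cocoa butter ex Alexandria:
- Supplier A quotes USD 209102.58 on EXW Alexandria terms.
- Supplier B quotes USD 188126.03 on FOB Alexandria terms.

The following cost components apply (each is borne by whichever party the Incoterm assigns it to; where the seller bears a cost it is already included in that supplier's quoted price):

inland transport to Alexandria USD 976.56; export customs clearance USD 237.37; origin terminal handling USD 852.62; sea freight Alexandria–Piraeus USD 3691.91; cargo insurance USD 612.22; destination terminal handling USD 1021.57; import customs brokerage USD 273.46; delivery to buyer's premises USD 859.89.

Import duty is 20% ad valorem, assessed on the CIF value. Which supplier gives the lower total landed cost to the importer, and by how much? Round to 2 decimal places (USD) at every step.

Supplier A (EXW):
CIF value = EXW price + inland to port + export clearance + origin terminal + freight + insurance = 209102.58 + 976.56 + 237.37 + 852.62 + 3691.91 + 612.22 = 215473.26
Import duty = 215473.26 × 20% = 43094.65
Buyer bears (A): 976.56 + 237.37 + 852.62 + 3691.91 + 612.22 + 1021.57 + 273.46 + 859.89 = 8525.60
Landed cost (A) = invoice 209102.58 + 8525.60 + duty 43094.65 = 260722.83
Supplier B (FOB):
CIF value = FOB price + freight + insurance = 188126.03 + 3691.91 + 612.22 = 192430.16
Import duty = 192430.16 × 20% = 38486.03
Buyer bears (B): 3691.91 + 612.22 + 1021.57 + 273.46 + 859.89 = 6459.05
Landed cost (B) = invoice 188126.03 + 6459.05 + duty 38486.03 = 233071.11
Difference = |260722.83 − 233071.11| = 27651.72

Supplier B is cheaper by USD 27651.72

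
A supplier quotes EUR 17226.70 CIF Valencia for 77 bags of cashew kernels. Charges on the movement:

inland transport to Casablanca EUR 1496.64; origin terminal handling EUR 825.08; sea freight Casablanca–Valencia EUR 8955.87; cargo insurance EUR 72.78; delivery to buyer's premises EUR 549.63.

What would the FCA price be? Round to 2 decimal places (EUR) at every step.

Not relevant to the conversion: inland to port — on the seller under both CIF and FCA; already in the CIF price and stays in the FCA price. delivery — on the buyer under both terms; not part of either seller's price.
From CIF to FCA, the seller no longer bears: origin terminal, freight, insurance.
FCA price = 17226.70 − 825.08 − 8955.87 − 72.78 = 7372.97

FCA price: EUR 7372.97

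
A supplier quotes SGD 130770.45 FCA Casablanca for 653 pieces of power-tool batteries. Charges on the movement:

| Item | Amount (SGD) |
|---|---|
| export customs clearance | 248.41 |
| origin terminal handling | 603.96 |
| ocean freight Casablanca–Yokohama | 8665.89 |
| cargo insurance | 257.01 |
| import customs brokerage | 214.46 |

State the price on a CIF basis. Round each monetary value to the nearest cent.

CIF price: SGD 140297.31

Not relevant to the conversion: export clearance — on the seller under both FCA and CIF; already in the FCA price and stays in the CIF price. brokerage — on the buyer under both terms; not part of either seller's price.
From FCA to CIF, the seller additionally bears: origin terminal, freight, insurance.
CIF price = 130770.45 + 603.96 + 8665.89 + 257.01 = 140297.31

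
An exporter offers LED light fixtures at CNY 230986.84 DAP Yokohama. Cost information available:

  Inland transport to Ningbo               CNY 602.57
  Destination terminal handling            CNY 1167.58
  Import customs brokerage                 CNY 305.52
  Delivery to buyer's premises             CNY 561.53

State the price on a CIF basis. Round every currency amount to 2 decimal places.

Not relevant to the conversion: inland to port — on the seller under both DAP and CIF; already in the DAP price and stays in the CIF price. brokerage — on the buyer under both terms; not part of either seller's price.
From DAP to CIF, the seller no longer bears: destination terminal, delivery.
CIF price = 230986.84 − 1167.58 − 561.53 = 229257.73

CIF price: CNY 229257.73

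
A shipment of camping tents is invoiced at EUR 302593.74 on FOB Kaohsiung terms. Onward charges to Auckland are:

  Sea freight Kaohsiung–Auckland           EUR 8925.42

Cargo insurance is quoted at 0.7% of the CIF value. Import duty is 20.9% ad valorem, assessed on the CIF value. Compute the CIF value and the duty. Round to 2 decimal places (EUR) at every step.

Let C be the CIF value. C = FOB price + freight + 0.7% × C
C − 0.7% × C = 302593.74 + 8925.42
0.993 × C = 311519.16
C = 311519.16 / 0.993 = 313715.17
Insurance premium = 0.7% × 313715.17 = 2196.01
Import duty = 313715.17 × 20.9% = 65566.47

CIF value: EUR 313715.17; import duty: EUR 65566.47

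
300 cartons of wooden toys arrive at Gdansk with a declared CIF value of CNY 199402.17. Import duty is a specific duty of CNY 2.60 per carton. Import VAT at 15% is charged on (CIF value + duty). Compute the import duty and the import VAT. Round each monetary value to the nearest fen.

Import duty = 300 × 2.60 = 780.00
VAT base = CIF + duty = 199402.17 + 780.00 = 200182.17
Import VAT = 200182.17 × 15% = 30027.33

Import duty: CNY 780.00; import VAT: CNY 30027.33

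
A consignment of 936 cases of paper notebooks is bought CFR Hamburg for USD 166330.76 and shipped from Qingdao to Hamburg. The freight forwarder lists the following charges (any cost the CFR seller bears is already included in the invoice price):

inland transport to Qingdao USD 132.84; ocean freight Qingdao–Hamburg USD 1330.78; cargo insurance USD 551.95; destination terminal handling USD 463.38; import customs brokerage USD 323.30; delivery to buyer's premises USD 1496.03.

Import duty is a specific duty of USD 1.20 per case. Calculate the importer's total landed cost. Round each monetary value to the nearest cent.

Total landed cost: USD 170288.62

CFR: the seller pays costs through ocean freight to the destination port, but not insurance.
Already in the invoice (seller's account under CFR): inland to port, freight — exclude.
CIF value = CFR price + insurance = 166330.76 + 551.95 = 166882.71
Import duty = 936 × 1.20 = 1123.20
Buyer bears: insurance 551.95 + destination terminal 463.38 + brokerage 323.30 + delivery 1496.03 + duty 1123.20 = 3957.86
Landed cost = invoice 166330.76 + 3957.86 = 170288.62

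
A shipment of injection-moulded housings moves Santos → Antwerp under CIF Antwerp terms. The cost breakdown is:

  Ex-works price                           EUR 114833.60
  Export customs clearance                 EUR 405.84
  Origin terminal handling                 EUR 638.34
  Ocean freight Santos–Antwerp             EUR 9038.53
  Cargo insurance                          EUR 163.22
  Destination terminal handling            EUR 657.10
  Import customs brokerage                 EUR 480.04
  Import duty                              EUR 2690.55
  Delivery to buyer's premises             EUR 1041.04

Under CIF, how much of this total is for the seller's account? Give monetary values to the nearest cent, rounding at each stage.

CIF: the seller pays costs through ocean freight and marine insurance to the destination port.
Seller's account: goods 114833.60 + export clearance 405.84 + origin terminal 638.34 + freight 9038.53 + insurance 163.22 = 125079.53
Buyer's account: destination terminal 657.10 + brokerage 480.04 + duty 2690.55 + delivery 1041.04 = 4868.73

Seller's account: EUR 125079.53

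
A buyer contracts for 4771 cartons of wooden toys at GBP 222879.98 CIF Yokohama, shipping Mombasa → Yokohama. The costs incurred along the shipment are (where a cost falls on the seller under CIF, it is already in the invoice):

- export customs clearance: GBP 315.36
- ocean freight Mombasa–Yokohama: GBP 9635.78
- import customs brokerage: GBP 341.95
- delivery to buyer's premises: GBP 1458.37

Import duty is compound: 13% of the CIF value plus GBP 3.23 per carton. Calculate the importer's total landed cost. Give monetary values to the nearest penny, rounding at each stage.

Total landed cost: GBP 269065.03

CIF: the seller pays costs through ocean freight and marine insurance to the destination port.
Already in the invoice (seller's account under CIF): export clearance, freight — exclude.
The CIF price already equals the CIF value: 222879.98
Ad valorem component: 222879.98 × 13% = 28974.40
Specific component: 4771 × 3.23 = 15410.33
Import duty = 28974.40 + 15410.33 = 44384.73
Buyer bears: brokerage 341.95 + delivery 1458.37 + duty 44384.73 = 46185.05
Landed cost = invoice 222879.98 + 46185.05 = 269065.03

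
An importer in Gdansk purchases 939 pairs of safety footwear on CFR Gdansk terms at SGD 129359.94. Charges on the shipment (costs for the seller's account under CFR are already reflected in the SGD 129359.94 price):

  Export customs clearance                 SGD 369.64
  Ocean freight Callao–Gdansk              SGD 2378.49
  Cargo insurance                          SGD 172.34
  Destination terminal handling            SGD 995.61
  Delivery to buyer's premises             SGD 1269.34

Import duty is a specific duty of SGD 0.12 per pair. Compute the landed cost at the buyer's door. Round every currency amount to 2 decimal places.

Total landed cost: SGD 131909.91

CFR: the seller pays costs through ocean freight to the destination port, but not insurance.
Already in the invoice (seller's account under CFR): export clearance, freight — exclude.
CIF value = CFR price + insurance = 129359.94 + 172.34 = 129532.28
Import duty = 939 × 0.12 = 112.68
Buyer bears: insurance 172.34 + destination terminal 995.61 + delivery 1269.34 + duty 112.68 = 2549.97
Landed cost = invoice 129359.94 + 2549.97 = 131909.91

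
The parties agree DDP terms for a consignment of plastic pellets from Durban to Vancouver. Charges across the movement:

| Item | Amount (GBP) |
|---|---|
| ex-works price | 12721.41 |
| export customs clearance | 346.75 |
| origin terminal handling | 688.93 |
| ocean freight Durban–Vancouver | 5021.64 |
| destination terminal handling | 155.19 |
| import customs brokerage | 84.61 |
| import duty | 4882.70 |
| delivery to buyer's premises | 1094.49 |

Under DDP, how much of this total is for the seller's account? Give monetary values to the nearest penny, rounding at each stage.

Seller's account: GBP 24995.72

DDP: the seller bears all costs including import duty.
Seller's account: goods 12721.41 + export clearance 346.75 + origin terminal 688.93 + freight 5021.64 + destination terminal 155.19 + brokerage 84.61 + duty 4882.70 + delivery 1094.49 = 24995.72
Buyer's account: 0.00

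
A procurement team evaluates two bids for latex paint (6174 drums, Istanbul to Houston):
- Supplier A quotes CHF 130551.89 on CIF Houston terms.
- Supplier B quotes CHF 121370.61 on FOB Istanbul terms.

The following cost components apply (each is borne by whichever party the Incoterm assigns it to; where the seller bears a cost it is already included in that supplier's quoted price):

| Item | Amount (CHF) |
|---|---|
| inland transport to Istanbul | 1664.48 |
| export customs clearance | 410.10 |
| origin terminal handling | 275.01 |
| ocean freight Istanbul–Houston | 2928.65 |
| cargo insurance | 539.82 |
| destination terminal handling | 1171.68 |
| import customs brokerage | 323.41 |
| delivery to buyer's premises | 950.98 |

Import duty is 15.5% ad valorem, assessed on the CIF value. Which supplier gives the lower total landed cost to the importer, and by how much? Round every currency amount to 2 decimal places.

Supplier B is cheaper by CHF 6598.29

Supplier A (CIF):
The CIF price already equals the CIF value: 130551.89
Import duty = 130551.89 × 15.5% = 20235.54
Buyer bears (A): 1171.68 + 323.41 + 950.98 = 2446.07
Landed cost (A) = invoice 130551.89 + 2446.07 + duty 20235.54 = 153233.50
Supplier B (FOB):
CIF value = FOB price + freight + insurance = 121370.61 + 2928.65 + 539.82 = 124839.08
Import duty = 124839.08 × 15.5% = 19350.06
Buyer bears (B): 2928.65 + 539.82 + 1171.68 + 323.41 + 950.98 = 5914.54
Landed cost (B) = invoice 121370.61 + 5914.54 + duty 19350.06 = 146635.21
Difference = |153233.50 − 146635.21| = 6598.29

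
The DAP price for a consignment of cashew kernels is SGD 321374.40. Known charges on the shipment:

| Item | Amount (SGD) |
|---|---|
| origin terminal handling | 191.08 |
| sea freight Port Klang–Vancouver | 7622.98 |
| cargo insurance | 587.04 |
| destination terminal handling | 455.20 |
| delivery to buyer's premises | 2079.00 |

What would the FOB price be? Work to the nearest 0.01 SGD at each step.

Not relevant to the conversion: origin terminal — on the seller under both DAP and FOB; already in the DAP price and stays in the FOB price.
From DAP to FOB, the seller no longer bears: freight, insurance, destination terminal, delivery.
FOB price = 321374.40 − 7622.98 − 587.04 − 455.20 − 2079.00 = 310630.18

FOB price: SGD 310630.18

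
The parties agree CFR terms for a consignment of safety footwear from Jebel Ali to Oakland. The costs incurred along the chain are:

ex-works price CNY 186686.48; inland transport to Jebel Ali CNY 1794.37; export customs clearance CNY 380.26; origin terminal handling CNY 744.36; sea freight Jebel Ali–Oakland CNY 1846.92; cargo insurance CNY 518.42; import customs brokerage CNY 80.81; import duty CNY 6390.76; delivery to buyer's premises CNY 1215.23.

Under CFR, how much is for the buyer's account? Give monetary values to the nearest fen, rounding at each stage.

Buyer's account: CNY 8205.22

CFR: the seller pays costs through ocean freight to the destination port, but not insurance.
Seller's account: goods 186686.48 + inland to port 1794.37 + export clearance 380.26 + origin terminal 744.36 + freight 1846.92 = 191452.39
Buyer's account: insurance 518.42 + brokerage 80.81 + duty 6390.76 + delivery 1215.23 = 8205.22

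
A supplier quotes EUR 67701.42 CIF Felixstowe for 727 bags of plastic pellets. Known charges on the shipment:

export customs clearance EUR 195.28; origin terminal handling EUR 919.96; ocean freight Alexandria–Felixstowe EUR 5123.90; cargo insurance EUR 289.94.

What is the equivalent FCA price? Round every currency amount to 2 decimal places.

Not relevant to the conversion: export clearance — on the seller under both CIF and FCA; already in the CIF price and stays in the FCA price.
From CIF to FCA, the seller no longer bears: origin terminal, freight, insurance.
FCA price = 67701.42 − 919.96 − 5123.90 − 289.94 = 61367.62

FCA price: EUR 61367.62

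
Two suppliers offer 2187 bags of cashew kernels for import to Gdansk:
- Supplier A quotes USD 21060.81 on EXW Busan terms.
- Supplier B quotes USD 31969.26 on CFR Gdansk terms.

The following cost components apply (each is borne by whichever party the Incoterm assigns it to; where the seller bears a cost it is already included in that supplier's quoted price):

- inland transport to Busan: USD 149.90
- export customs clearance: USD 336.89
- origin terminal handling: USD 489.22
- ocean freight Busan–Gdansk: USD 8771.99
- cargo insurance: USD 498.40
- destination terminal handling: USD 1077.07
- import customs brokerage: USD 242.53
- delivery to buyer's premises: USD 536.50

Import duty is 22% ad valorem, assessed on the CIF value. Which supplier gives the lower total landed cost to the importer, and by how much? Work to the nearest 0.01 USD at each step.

Supplier A (EXW):
CIF value = EXW price + inland to port + export clearance + origin terminal + freight + insurance = 21060.81 + 149.90 + 336.89 + 489.22 + 8771.99 + 498.40 = 31307.21
Import duty = 31307.21 × 22% = 6887.59
Buyer bears (A): 149.90 + 336.89 + 489.22 + 8771.99 + 498.40 + 1077.07 + 242.53 + 536.50 = 12102.50
Landed cost (A) = invoice 21060.81 + 12102.50 + duty 6887.59 = 40050.90
Supplier B (CFR):
CIF value = CFR price + insurance = 31969.26 + 498.40 = 32467.66
Import duty = 32467.66 × 22% = 7142.89
Buyer bears (B): 498.40 + 1077.07 + 242.53 + 536.50 = 2354.50
Landed cost (B) = invoice 31969.26 + 2354.50 + duty 7142.89 = 41466.65
Difference = |40050.90 − 41466.65| = 1415.75

Supplier A is cheaper by USD 1415.75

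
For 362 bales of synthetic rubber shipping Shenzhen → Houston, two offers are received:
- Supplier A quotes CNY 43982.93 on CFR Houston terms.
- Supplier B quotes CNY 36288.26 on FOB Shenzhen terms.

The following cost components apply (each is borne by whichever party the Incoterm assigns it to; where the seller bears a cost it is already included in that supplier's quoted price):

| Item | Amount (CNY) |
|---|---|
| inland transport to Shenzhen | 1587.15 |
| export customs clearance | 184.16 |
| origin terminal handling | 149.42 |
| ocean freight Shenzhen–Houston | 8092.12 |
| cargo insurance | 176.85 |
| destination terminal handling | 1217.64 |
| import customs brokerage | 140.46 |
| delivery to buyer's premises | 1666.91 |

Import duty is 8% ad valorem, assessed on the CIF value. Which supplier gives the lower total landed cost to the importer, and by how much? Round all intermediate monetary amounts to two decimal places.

Supplier A is cheaper by CNY 429.25

Supplier A (CFR):
CIF value = CFR price + insurance = 43982.93 + 176.85 = 44159.78
Import duty = 44159.78 × 8% = 3532.78
Buyer bears (A): 176.85 + 1217.64 + 140.46 + 1666.91 = 3201.86
Landed cost (A) = invoice 43982.93 + 3201.86 + duty 3532.78 = 50717.57
Supplier B (FOB):
CIF value = FOB price + freight + insurance = 36288.26 + 8092.12 + 176.85 = 44557.23
Import duty = 44557.23 × 8% = 3564.58
Buyer bears (B): 8092.12 + 176.85 + 1217.64 + 140.46 + 1666.91 = 11293.98
Landed cost (B) = invoice 36288.26 + 11293.98 + duty 3564.58 = 51146.82
Difference = |50717.57 − 51146.82| = 429.25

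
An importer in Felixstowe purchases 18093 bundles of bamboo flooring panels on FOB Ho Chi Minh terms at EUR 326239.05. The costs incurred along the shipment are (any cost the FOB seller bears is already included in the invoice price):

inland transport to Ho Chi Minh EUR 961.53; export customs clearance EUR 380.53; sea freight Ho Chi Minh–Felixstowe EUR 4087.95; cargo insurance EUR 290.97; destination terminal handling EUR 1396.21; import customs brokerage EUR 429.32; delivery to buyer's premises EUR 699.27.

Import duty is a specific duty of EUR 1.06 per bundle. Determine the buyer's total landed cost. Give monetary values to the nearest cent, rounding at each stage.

Total landed cost: EUR 352321.35

FOB: the seller bears costs until goods are on board at the origin port; the buyer bears freight, insurance and all costs thereafter.
Already in the invoice (seller's account under FOB): inland to port, export clearance — exclude.
CIF value = FOB price + freight + insurance = 326239.05 + 4087.95 + 290.97 = 330617.97
Import duty = 18093 × 1.06 = 19178.58
Buyer bears: freight 4087.95 + insurance 290.97 + destination terminal 1396.21 + brokerage 429.32 + delivery 699.27 + duty 19178.58 = 26082.30
Landed cost = invoice 326239.05 + 26082.30 = 352321.35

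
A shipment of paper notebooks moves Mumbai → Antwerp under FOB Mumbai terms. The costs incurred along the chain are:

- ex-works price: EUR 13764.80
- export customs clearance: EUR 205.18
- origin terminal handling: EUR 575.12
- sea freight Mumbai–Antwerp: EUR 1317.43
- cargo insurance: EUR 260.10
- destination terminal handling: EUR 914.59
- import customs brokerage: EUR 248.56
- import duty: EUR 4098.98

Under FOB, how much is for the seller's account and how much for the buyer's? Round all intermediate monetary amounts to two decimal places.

FOB: the seller bears costs until goods are on board at the origin port; the buyer bears freight, insurance and all costs thereafter.
Seller's account: goods 13764.80 + export clearance 205.18 + origin terminal 575.12 = 14545.10
Buyer's account: freight 1317.43 + insurance 260.10 + destination terminal 914.59 + brokerage 248.56 + duty 4098.98 = 6839.66

Seller: EUR 14545.10; buyer: EUR 6839.66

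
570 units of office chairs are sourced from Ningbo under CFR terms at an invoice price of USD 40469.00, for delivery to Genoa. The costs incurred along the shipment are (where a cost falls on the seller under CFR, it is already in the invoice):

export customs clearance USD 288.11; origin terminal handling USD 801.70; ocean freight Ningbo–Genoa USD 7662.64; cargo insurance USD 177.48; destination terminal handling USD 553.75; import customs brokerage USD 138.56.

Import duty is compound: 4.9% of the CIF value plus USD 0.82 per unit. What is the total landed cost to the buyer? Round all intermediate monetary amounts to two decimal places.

CFR: the seller pays costs through ocean freight to the destination port, but not insurance.
Already in the invoice (seller's account under CFR): export clearance, origin terminal, freight — exclude.
CIF value = CFR price + insurance = 40469.00 + 177.48 = 40646.48
Ad valorem component: 40646.48 × 4.9% = 1991.68
Specific component: 570 × 0.82 = 467.40
Import duty = 1991.68 + 467.40 = 2459.08
Buyer bears: insurance 177.48 + destination terminal 553.75 + brokerage 138.56 + duty 2459.08 = 3328.87
Landed cost = invoice 40469.00 + 3328.87 = 43797.87

Total landed cost: USD 43797.87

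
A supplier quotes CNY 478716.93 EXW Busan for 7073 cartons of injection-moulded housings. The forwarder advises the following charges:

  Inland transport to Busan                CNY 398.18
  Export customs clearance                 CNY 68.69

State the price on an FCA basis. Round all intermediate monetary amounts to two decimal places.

From EXW to FCA, the seller additionally bears: inland to port, export clearance.
FCA price = 478716.93 + 398.18 + 68.69 = 479183.80

FCA price: CNY 479183.80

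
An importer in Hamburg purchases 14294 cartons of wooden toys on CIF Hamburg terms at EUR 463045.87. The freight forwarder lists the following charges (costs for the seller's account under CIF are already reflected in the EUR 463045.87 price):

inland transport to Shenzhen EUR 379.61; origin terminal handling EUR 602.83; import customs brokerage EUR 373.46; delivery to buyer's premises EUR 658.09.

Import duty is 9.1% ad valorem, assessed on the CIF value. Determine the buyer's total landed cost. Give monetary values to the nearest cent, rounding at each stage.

CIF: the seller pays costs through ocean freight and marine insurance to the destination port.
Already in the invoice (seller's account under CIF): inland to port, origin terminal — exclude.
The CIF price already equals the CIF value: 463045.87
Import duty = 463045.87 × 9.1% = 42137.17
Buyer bears: brokerage 373.46 + delivery 658.09 + duty 42137.17 = 43168.72
Landed cost = invoice 463045.87 + 43168.72 = 506214.59

Total landed cost: EUR 506214.59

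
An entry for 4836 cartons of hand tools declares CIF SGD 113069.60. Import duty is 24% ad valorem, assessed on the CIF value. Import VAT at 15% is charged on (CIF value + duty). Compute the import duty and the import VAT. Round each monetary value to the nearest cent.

Import duty = 113069.60 × 24% = 27136.70
VAT base = CIF + duty = 113069.60 + 27136.70 = 140206.30
Import VAT = 140206.30 × 15% = 21030.95

Import duty: SGD 27136.70; import VAT: SGD 21030.95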